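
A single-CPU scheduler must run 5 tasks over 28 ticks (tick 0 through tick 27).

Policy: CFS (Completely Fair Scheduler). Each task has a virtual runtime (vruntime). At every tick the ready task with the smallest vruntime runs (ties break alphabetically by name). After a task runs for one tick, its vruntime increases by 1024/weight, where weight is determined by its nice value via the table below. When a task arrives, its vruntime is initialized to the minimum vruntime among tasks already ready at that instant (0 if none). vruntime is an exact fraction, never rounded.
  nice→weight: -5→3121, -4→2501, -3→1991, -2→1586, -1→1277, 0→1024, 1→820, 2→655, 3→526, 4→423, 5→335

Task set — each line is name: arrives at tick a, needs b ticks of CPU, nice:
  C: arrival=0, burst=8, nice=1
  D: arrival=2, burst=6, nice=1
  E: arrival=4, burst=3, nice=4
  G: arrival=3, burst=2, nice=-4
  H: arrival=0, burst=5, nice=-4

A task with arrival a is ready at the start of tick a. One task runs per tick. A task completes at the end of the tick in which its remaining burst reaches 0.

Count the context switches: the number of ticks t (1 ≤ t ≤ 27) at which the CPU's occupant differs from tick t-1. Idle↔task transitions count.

t=0: vr[C=0 H=0] → run C
t=1: vr[C=256/205 H=0] → run H
t=2: vr[C=256/205 D=1024/2501 H=1024/2501] → run D
t=3: vr[C=256/205 D=20736/12505 G=1024/2501 H=1024/2501] → run G
t=4: vr[C=256/205 D=20736/12505 E=1024/2501 G=2048/2501 H=1024/2501] → run E
t=5: vr[C=256/205 D=20736/12505 E=2994176/1057923 G=2048/2501 H=1024/2501] → run H
t=6: vr[C=256/205 D=20736/12505 E=2994176/1057923 G=2048/2501 H=2048/2501] → run G
t=7: vr[C=256/205 D=20736/12505 E=2994176/1057923 H=2048/2501] → run H
t=8: vr[C=256/205 D=20736/12505 E=2994176/1057923 H=3072/2501] → run H
t=9: vr[C=256/205 D=20736/12505 E=2994176/1057923 H=4096/2501] → run C
t=10: vr[C=512/205 D=20736/12505 E=2994176/1057923 H=4096/2501] → run H
t=11: vr[C=512/205 D=20736/12505 E=2994176/1057923] → run D
t=12: vr[C=512/205 D=36352/12505 E=2994176/1057923] → run C
t=13: vr[C=768/205 D=36352/12505 E=2994176/1057923] → run E
t=14: vr[C=768/205 D=36352/12505 E=5555200/1057923] → run D
t=15: vr[C=768/205 D=51968/12505 E=5555200/1057923] → run C
t=16: vr[C=1024/205 D=51968/12505 E=5555200/1057923] → run D
t=17: vr[C=1024/205 D=67584/12505 E=5555200/1057923] → run C
t=18: vr[C=256/41 D=67584/12505 E=5555200/1057923] → run E
t=19: vr[C=256/41 D=67584/12505] → run D
t=20: vr[C=256/41 D=16640/2501] → run C
t=21: vr[C=1536/205 D=16640/2501] → run D
t=22: vr[C=1536/205] → run C
t=23: vr[C=1792/205] → run C
t=24: (idle)
t=25: (idle)
t=26: (idle)
t=27: (idle)

context switches = 22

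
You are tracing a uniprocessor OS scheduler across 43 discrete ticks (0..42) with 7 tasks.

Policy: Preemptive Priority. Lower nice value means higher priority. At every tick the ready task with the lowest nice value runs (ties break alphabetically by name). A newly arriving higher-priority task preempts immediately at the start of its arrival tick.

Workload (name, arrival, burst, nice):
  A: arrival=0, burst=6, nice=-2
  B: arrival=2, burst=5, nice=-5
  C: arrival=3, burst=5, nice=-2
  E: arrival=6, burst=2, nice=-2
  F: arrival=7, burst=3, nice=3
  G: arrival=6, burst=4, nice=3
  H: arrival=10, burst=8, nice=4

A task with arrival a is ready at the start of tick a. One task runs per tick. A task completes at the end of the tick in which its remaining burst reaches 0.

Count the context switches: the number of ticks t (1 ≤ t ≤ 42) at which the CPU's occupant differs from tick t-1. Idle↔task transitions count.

t=0: ready={A} → run A
t=1: ready={A} → run A
t=2: ready={A,B} → run B
t=3: ready={A,B,C} → run B
t=4: ready={A,B,C} → run B
t=5: ready={A,B,C} → run B
t=6: ready={A,B,C,E,G} → run B
t=7: ready={A,C,E,F,G} → run A
t=8: ready={A,C,E,F,G} → run A
t=9: ready={A,C,E,F,G} → run A
t=10: ready={A,C,E,F,G,H} → run A
t=11: ready={C,E,F,G,H} → run C
t=12: ready={C,E,F,G,H} → run C
t=13: ready={C,E,F,G,H} → run C
t=14: ready={C,E,F,G,H} → run C
t=15: ready={C,E,F,G,H} → run C
t=16: ready={E,F,G,H} → run E
t=17: ready={E,F,G,H} → run E
t=18: ready={F,G,H} → run F
t=19: ready={F,G,H} → run F
t=20: ready={F,G,H} → run F
t=21: ready={G,H} → run G
t=22: ready={G,H} → run G
t=23: ready={G,H} → run G
t=24: ready={G,H} → run G
t=25: ready={H} → run H
t=26: ready={H} → run H
t=27: ready={H} → run H
t=28: ready={H} → run H
t=29: ready={H} → run H
t=30: ready={H} → run H
t=31: ready={H} → run H
t=32: ready={H} → run H
t=33: (idle)
t=34: (idle)
t=35: (idle)
t=36: (idle)
t=37: (idle)
t=38: (idle)
t=39: (idle)
t=40: (idle)
t=41: (idle)
t=42: (idle)

context switches = 8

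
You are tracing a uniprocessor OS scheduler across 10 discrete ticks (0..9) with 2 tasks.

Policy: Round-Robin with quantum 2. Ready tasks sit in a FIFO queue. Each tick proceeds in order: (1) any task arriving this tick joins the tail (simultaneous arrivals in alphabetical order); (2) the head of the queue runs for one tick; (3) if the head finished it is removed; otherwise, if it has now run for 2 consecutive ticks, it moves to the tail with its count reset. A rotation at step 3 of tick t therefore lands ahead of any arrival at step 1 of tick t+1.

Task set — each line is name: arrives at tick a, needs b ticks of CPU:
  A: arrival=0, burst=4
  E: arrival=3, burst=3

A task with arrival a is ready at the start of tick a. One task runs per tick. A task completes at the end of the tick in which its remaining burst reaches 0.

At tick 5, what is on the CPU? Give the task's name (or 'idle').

running at tick 5 = E

t=0: queue=[A] q_used=0 → run A
t=1: queue=[A] q_used=1 → run A
t=2: queue=[A] q_used=0 → run A
t=3: queue=[A,E] q_used=1 → run A
t=4: queue=[E] q_used=0 → run E
t=5: queue=[E] q_used=1 → run E
t=6: queue=[E] q_used=0 → run E
t=7: (idle)
t=8: (idle)
t=9: (idle)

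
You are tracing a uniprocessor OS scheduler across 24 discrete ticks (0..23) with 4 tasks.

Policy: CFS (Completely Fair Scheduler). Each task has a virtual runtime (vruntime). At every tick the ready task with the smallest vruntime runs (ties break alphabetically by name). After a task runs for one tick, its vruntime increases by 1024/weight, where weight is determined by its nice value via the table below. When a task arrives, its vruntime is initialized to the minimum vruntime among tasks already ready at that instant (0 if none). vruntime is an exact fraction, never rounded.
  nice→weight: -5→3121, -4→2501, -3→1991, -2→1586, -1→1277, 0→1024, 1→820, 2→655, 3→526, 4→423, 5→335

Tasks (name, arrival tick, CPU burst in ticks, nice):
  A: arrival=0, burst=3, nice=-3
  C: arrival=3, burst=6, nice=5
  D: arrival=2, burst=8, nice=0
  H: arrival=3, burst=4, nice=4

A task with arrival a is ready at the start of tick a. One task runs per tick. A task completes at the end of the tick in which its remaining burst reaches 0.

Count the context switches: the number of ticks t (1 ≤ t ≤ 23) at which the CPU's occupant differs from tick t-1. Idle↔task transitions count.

t=0: vr[A=0] → run A
t=1: vr[A=1024/1991] → run A
t=2: vr[A=2048/1991 D=2048/1991] → run A
t=3: vr[C=2048/1991 D=2048/1991 H=2048/1991] → run C
t=4: vr[C=2724864/666985 D=2048/1991 H=2048/1991] → run D
t=5: vr[C=2724864/666985 D=4039/1991 H=2048/1991] → run H
t=6: vr[C=2724864/666985 D=4039/1991 H=2905088/842193] → run D
t=7: vr[C=2724864/666985 D=6030/1991 H=2905088/842193] → run D
t=8: vr[C=2724864/666985 D=8021/1991 H=2905088/842193] → run H
t=9: vr[C=2724864/666985 D=8021/1991 H=4943872/842193] → run D
t=10: vr[C=2724864/666985 D=10012/1991 H=4943872/842193] → run C
t=11: vr[C=4763648/666985 D=10012/1991 H=4943872/842193] → run D
t=12: vr[C=4763648/666985 D=12003/1991 H=4943872/842193] → run H
t=13: vr[C=4763648/666985 D=12003/1991 H=2327552/280731] → run D
t=14: vr[C=4763648/666985 D=13994/1991 H=2327552/280731] → run D
t=15: vr[C=4763648/666985 D=15985/1991 H=2327552/280731] → run C
t=16: vr[C=6802432/666985 D=15985/1991 H=2327552/280731] → run D
t=17: vr[C=6802432/666985 H=2327552/280731] → run H
t=18: vr[C=6802432/666985] → run C
t=19: vr[C=8841216/666985] → run C
t=20: vr[C=2176000/133397] → run C
t=21: (idle)
t=22: (idle)
t=23: (idle)

context switches = 15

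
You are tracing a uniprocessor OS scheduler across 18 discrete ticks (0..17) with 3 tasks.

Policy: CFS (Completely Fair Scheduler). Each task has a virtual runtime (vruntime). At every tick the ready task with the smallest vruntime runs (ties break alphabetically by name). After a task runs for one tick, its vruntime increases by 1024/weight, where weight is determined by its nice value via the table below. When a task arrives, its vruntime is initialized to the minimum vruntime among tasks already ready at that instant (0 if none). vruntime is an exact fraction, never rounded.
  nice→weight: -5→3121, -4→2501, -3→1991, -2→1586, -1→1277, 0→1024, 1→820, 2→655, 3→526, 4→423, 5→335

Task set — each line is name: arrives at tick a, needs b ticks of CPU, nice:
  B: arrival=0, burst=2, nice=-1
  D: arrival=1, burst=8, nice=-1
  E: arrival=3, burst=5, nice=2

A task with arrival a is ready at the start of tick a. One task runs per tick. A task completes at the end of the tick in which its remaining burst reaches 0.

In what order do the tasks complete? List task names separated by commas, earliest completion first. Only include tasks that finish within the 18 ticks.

completion order = B, D, E

t=0: vr[B=0] → run B
t=1: vr[B=1024/1277 D=1024/1277] → run B
t=2: vr[D=1024/1277] → run D
t=3: vr[D=2048/1277 E=2048/1277] → run D
t=4: vr[D=3072/1277 E=2048/1277] → run E
t=5: vr[D=3072/1277 E=2649088/836435] → run D
t=6: vr[D=4096/1277 E=2649088/836435] → run E
t=7: vr[D=4096/1277 E=3956736/836435] → run D
t=8: vr[D=5120/1277 E=3956736/836435] → run D
t=9: vr[D=6144/1277 E=3956736/836435] → run E
t=10: vr[D=6144/1277 E=5264384/836435] → run D
t=11: vr[D=7168/1277 E=5264384/836435] → run D
t=12: vr[D=8192/1277 E=5264384/836435] → run E
t=13: vr[D=8192/1277 E=6572032/836435] → run D
t=14: vr[E=6572032/836435] → run E
t=15: (idle)
t=16: (idle)
t=17: (idle)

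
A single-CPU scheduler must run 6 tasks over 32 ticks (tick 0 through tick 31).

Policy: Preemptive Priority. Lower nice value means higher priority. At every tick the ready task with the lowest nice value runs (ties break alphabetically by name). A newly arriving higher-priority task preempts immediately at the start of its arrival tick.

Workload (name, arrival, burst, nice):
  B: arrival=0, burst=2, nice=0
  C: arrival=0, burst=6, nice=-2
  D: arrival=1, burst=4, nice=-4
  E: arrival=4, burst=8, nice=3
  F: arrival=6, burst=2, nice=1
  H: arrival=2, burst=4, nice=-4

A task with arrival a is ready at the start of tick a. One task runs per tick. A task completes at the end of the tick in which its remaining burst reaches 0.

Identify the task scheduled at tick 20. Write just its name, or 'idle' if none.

t=0: ready={B,C} → run C
t=1: ready={B,C,D} → run D
t=2: ready={B,C,D,H} → run D
t=3: ready={B,C,D,H} → run D
t=4: ready={B,C,D,E,H} → run D
t=5: ready={B,C,E,H} → run H
t=6: ready={B,C,E,F,H} → run H
t=7: ready={B,C,E,F,H} → run H
t=8: ready={B,C,E,F,H} → run H
t=9: ready={B,C,E,F} → run C
t=10: ready={B,C,E,F} → run C
t=11: ready={B,C,E,F} → run C
t=12: ready={B,C,E,F} → run C
t=13: ready={B,C,E,F} → run C
t=14: ready={B,E,F} → run B
t=15: ready={B,E,F} → run B
t=16: ready={E,F} → run F
t=17: ready={E,F} → run F
t=18: ready={E} → run E
t=19: ready={E} → run E
t=20: ready={E} → run E
t=21: ready={E} → run E
t=22: ready={E} → run E
t=23: ready={E} → run E
t=24: ready={E} → run E
t=25: ready={E} → run E
t=26: (idle)
t=27: (idle)
t=28: (idle)
t=29: (idle)
t=30: (idle)
t=31: (idle)

running at tick 20 = E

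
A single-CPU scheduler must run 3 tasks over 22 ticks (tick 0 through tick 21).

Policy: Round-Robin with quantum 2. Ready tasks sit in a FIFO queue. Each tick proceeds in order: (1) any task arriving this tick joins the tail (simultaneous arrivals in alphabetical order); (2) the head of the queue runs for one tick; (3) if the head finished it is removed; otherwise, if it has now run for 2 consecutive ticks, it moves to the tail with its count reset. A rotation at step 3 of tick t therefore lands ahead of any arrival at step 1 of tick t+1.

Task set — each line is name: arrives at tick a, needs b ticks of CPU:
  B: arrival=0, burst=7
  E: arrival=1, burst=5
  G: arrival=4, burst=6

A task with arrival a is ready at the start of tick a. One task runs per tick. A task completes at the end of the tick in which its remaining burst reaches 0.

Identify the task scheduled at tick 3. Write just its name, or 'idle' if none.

t=0: queue=[B] q_used=0 → run B
t=1: queue=[B,E] q_used=1 → run B
t=2: queue=[E,B] q_used=0 → run E
t=3: queue=[E,B] q_used=1 → run E
t=4: queue=[B,E,G] q_used=0 → run B
t=5: queue=[B,E,G] q_used=1 → run B
t=6: queue=[E,G,B] q_used=0 → run E
t=7: queue=[E,G,B] q_used=1 → run E
t=8: queue=[G,B,E] q_used=0 → run G
t=9: queue=[G,B,E] q_used=1 → run G
t=10: queue=[B,E,G] q_used=0 → run B
t=11: queue=[B,E,G] q_used=1 → run B
t=12: queue=[E,G,B] q_used=0 → run E
t=13: queue=[G,B] q_used=0 → run G
t=14: queue=[G,B] q_used=1 → run G
t=15: queue=[B,G] q_used=0 → run B
t=16: queue=[G] q_used=0 → run G
t=17: queue=[G] q_used=1 → run G
t=18: (idle)
t=19: (idle)
t=20: (idle)
t=21: (idle)

running at tick 3 = E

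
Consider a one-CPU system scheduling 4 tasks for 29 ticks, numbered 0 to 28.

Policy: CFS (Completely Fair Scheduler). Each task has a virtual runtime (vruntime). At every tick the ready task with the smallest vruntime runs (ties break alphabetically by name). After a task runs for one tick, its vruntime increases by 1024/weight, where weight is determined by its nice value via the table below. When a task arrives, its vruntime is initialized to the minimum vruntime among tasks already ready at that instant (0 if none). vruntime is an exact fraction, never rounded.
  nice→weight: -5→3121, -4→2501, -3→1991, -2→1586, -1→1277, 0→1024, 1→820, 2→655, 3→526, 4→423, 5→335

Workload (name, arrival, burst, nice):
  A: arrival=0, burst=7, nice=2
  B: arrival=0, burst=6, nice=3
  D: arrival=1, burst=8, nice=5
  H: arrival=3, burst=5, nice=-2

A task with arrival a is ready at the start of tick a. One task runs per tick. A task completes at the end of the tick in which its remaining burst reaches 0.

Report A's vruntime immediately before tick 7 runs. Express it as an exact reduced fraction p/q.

t=0: vr[A=0 B=0] → run A
t=1: vr[A=1024/655 B=0 D=0] → run B
t=2: vr[A=1024/655 B=512/263 D=0] → run D
t=3: vr[A=1024/655 B=512/263 D=1024/335 H=1024/655] → run A
t=4: vr[A=2048/655 B=512/263 D=1024/335 H=1024/655] → run H
t=5: vr[A=2048/655 B=512/263 D=1024/335 H=1147392/519415] → run B
t=6: vr[A=2048/655 B=1024/263 D=1024/335 H=1147392/519415] → run H
t=7: vr[A=2048/655 B=1024/263 D=1024/335 H=1482752/519415] → run H
t=8: vr[A=2048/655 B=1024/263 D=1024/335 H=1818112/519415] → run D
t=9: vr[A=2048/655 B=1024/263 D=2048/335 H=1818112/519415] → run A
t=10: vr[A=3072/655 B=1024/263 D=2048/335 H=1818112/519415] → run H
t=11: vr[A=3072/655 B=1024/263 D=2048/335 H=2153472/519415] → run B
t=12: vr[A=3072/655 B=1536/263 D=2048/335 H=2153472/519415] → run H
t=13: vr[A=3072/655 B=1536/263 D=2048/335] → run A
t=14: vr[A=4096/655 B=1536/263 D=2048/335] → run B
t=15: vr[A=4096/655 B=2048/263 D=2048/335] → run D
t=16: vr[A=4096/655 B=2048/263 D=3072/335] → run A
t=17: vr[A=1024/131 B=2048/263 D=3072/335] → run B
t=18: vr[A=1024/131 B=2560/263 D=3072/335] → run A
t=19: vr[A=6144/655 B=2560/263 D=3072/335] → run D
t=20: vr[A=6144/655 B=2560/263 D=4096/335] → run A
t=21: vr[B=2560/263 D=4096/335] → run B
t=22: vr[D=4096/335] → run D
t=23: vr[D=1024/67] → run D
t=24: vr[D=6144/335] → run D
t=25: vr[D=7168/335] → run D
t=26: (idle)
t=27: (idle)
t=28: (idle)

vruntime(A, start of tick 7) = 2048/655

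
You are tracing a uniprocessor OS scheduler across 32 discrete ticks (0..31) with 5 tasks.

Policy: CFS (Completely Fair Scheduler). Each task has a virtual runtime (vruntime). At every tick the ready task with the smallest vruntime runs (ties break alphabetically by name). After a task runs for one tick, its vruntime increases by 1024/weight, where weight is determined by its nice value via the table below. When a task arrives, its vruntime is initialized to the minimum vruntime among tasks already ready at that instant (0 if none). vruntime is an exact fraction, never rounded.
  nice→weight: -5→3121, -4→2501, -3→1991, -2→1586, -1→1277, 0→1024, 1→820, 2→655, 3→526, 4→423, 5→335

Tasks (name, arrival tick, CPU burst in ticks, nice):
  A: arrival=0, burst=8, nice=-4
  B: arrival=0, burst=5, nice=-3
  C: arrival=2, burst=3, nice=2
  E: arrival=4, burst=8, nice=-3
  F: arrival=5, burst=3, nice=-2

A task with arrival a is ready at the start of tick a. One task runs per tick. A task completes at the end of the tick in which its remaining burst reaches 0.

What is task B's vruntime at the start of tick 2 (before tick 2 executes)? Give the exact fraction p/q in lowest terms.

t=0: vr[A=0 B=0] → run A
t=1: vr[A=1024/2501 B=0] → run B
t=2: vr[A=1024/2501 B=1024/1991 C=1024/2501] → run A
t=3: vr[A=2048/2501 B=1024/1991 C=1024/2501] → run C
t=4: vr[A=2048/2501 B=1024/1991 C=3231744/1638155 E=1024/1991] → run B
t=5: vr[A=2048/2501 B=2048/1991 C=3231744/1638155 E=1024/1991 F=1024/1991] → run E
t=6: vr[A=2048/2501 B=2048/1991 C=3231744/1638155 E=2048/1991 F=1024/1991] → run F
t=7: vr[A=2048/2501 B=2048/1991 C=3231744/1638155 E=2048/1991 F=1831424/1578863] → run A
t=8: vr[A=3072/2501 B=2048/1991 C=3231744/1638155 E=2048/1991 F=1831424/1578863] → run B
t=9: vr[A=3072/2501 B=3072/1991 C=3231744/1638155 E=2048/1991 F=1831424/1578863] → run E
t=10: vr[A=3072/2501 B=3072/1991 C=3231744/1638155 E=3072/1991 F=1831424/1578863] → run F
t=11: vr[A=3072/2501 B=3072/1991 C=3231744/1638155 E=3072/1991 F=2850816/1578863] → run A
t=12: vr[A=4096/2501 B=3072/1991 C=3231744/1638155 E=3072/1991 F=2850816/1578863] → run B
t=13: vr[A=4096/2501 B=4096/1991 C=3231744/1638155 E=3072/1991 F=2850816/1578863] → run E
t=14: vr[A=4096/2501 B=4096/1991 C=3231744/1638155 E=4096/1991 F=2850816/1578863] → run A
t=15: vr[A=5120/2501 B=4096/1991 C=3231744/1638155 E=4096/1991 F=2850816/1578863] → run F
t=16: vr[A=5120/2501 B=4096/1991 C=3231744/1638155 E=4096/1991] → run C
t=17: vr[A=5120/2501 B=4096/1991 C=5792768/1638155 E=4096/1991] → run A
t=18: vr[A=6144/2501 B=4096/1991 C=5792768/1638155 E=4096/1991] → run B
t=19: vr[A=6144/2501 C=5792768/1638155 E=4096/1991] → run E
t=20: vr[A=6144/2501 C=5792768/1638155 E=5120/1991] → run A
t=21: vr[A=7168/2501 C=5792768/1638155 E=5120/1991] → run E
t=22: vr[A=7168/2501 C=5792768/1638155 E=6144/1991] → run A
t=23: vr[C=5792768/1638155 E=6144/1991] → run E
t=24: vr[C=5792768/1638155 E=7168/1991] → run C
t=25: vr[E=7168/1991] → run E
t=26: vr[E=8192/1991] → run E
t=27: (idle)
t=28: (idle)
t=29: (idle)
t=30: (idle)
t=31: (idle)

vruntime(B, start of tick 2) = 1024/1991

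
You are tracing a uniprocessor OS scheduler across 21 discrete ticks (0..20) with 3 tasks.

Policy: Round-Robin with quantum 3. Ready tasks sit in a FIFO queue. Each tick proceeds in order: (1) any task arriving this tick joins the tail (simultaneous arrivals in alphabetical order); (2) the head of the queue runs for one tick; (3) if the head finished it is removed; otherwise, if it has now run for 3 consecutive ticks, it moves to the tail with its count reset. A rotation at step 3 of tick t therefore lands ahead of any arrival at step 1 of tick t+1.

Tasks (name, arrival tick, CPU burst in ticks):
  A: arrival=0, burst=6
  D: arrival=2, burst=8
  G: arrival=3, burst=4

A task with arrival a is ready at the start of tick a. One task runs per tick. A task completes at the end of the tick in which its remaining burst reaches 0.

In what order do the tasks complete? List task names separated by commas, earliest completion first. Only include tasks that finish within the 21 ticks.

completion order = A, G, D

t=0: queue=[A] q_used=0 → run A
t=1: queue=[A] q_used=1 → run A
t=2: queue=[A,D] q_used=2 → run A
t=3: queue=[D,A,G] q_used=0 → run D
t=4: queue=[D,A,G] q_used=1 → run D
t=5: queue=[D,A,G] q_used=2 → run D
t=6: queue=[A,G,D] q_used=0 → run A
t=7: queue=[A,G,D] q_used=1 → run A
t=8: queue=[A,G,D] q_used=2 → run A
t=9: queue=[G,D] q_used=0 → run G
t=10: queue=[G,D] q_used=1 → run G
t=11: queue=[G,D] q_used=2 → run G
t=12: queue=[D,G] q_used=0 → run D
t=13: queue=[D,G] q_used=1 → run D
t=14: queue=[D,G] q_used=2 → run D
t=15: queue=[G,D] q_used=0 → run G
t=16: queue=[D] q_used=0 → run D
t=17: queue=[D] q_used=1 → run D
t=18: (idle)
t=19: (idle)
t=20: (idle)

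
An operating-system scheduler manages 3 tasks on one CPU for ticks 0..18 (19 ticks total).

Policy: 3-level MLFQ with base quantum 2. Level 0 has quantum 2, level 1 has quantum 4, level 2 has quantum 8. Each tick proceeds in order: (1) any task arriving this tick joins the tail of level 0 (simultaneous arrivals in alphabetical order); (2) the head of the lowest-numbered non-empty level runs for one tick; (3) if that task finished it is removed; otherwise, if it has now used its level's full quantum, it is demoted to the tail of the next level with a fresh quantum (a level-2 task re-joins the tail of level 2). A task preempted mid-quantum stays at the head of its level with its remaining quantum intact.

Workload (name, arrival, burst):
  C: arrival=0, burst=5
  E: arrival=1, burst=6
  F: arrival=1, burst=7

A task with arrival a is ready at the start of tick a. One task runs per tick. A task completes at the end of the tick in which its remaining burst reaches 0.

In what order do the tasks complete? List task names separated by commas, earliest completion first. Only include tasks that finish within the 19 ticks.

completion order = C, E, F

t=0: L0/L1/L2 = C/-/- → run C
t=1: L0/L1/L2 = CEF/-/- → run C
t=2: L0/L1/L2 = EF/C/- → run E
t=3: L0/L1/L2 = EF/C/- → run E
t=4: L0/L1/L2 = F/CE/- → run F
t=5: L0/L1/L2 = F/CE/- → run F
t=6: L0/L1/L2 = -/CEF/- → run C
t=7: L0/L1/L2 = -/CEF/- → run C
t=8: L0/L1/L2 = -/CEF/- → run C
t=9: L0/L1/L2 = -/EF/- → run E
t=10: L0/L1/L2 = -/EF/- → run E
t=11: L0/L1/L2 = -/EF/- → run E
t=12: L0/L1/L2 = -/EF/- → run E
t=13: L0/L1/L2 = -/F/- → run F
t=14: L0/L1/L2 = -/F/- → run F
t=15: L0/L1/L2 = -/F/- → run F
t=16: L0/L1/L2 = -/F/- → run F
t=17: L0/L1/L2 = -/-/F → run F
t=18: (idle)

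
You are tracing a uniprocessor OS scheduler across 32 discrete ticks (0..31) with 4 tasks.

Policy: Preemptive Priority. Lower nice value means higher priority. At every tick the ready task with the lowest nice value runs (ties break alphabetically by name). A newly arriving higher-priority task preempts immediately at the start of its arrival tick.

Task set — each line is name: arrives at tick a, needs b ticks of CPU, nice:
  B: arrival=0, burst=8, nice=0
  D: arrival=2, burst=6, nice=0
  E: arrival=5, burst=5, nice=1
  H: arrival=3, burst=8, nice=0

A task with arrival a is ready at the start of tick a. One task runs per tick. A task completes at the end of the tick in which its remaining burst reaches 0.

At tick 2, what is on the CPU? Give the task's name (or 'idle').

running at tick 2 = B

t=0: ready={B} → run B
t=1: ready={B} → run B
t=2: ready={B,D} → run B
t=3: ready={B,D,H} → run B
t=4: ready={B,D,H} → run B
t=5: ready={B,D,E,H} → run B
t=6: ready={B,D,E,H} → run B
t=7: ready={B,D,E,H} → run B
t=8: ready={D,E,H} → run D
t=9: ready={D,E,H} → run D
t=10: ready={D,E,H} → run D
t=11: ready={D,E,H} → run D
t=12: ready={D,E,H} → run D
t=13: ready={D,E,H} → run D
t=14: ready={E,H} → run H
t=15: ready={E,H} → run H
t=16: ready={E,H} → run H
t=17: ready={E,H} → run H
t=18: ready={E,H} → run H
t=19: ready={E,H} → run H
t=20: ready={E,H} → run H
t=21: ready={E,H} → run H
t=22: ready={E} → run E
t=23: ready={E} → run E
t=24: ready={E} → run E
t=25: ready={E} → run E
t=26: ready={E} → run E
t=27: (idle)
t=28: (idle)
t=29: (idle)
t=30: (idle)
t=31: (idle)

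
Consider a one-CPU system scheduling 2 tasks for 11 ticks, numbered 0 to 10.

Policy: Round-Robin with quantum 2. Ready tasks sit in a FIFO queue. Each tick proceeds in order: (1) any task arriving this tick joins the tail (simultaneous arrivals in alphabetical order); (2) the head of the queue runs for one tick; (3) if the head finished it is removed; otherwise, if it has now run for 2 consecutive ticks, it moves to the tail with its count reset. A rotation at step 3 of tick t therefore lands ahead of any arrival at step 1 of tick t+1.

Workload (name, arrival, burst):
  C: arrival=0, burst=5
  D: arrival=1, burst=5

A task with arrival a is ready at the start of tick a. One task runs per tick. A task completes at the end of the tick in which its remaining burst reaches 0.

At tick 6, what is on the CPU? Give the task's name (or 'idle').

t=0: queue=[C] q_used=0 → run C
t=1: queue=[C,D] q_used=1 → run C
t=2: queue=[D,C] q_used=0 → run D
t=3: queue=[D,C] q_used=1 → run D
t=4: queue=[C,D] q_used=0 → run C
t=5: queue=[C,D] q_used=1 → run C
t=6: queue=[D,C] q_used=0 → run D
t=7: queue=[D,C] q_used=1 → run D
t=8: queue=[C,D] q_used=0 → run C
t=9: queue=[D] q_used=0 → run D
t=10: (idle)

running at tick 6 = D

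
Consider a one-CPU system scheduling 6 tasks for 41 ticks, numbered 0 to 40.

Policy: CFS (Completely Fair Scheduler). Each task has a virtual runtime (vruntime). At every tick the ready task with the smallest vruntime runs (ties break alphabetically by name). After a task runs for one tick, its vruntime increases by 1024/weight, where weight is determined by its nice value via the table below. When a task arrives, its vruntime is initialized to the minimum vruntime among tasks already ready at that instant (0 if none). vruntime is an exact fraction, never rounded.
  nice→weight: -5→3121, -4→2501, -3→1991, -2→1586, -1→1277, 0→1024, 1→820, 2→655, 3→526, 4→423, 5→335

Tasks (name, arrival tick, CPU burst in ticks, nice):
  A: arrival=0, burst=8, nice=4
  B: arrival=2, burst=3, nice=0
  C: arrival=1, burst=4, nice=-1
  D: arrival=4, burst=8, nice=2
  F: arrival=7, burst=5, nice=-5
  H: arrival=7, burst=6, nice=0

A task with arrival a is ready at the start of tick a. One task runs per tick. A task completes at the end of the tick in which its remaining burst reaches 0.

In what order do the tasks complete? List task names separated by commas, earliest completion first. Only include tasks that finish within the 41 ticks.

t=0: vr[A=0] → run A
t=1: vr[A=1024/423 C=1024/423] → run A
t=2: vr[A=2048/423 B=1024/423 C=1024/423] → run B
t=3: vr[A=2048/423 B=1447/423 C=1024/423] → run C
t=4: vr[A=2048/423 B=1447/423 C=1740800/540171 D=1740800/540171] → run C
t=5: vr[A=2048/423 B=1447/423 C=2173952/540171 D=1740800/540171] → run D
t=6: vr[A=2048/423 B=1447/423 C=2173952/540171 D=1693359104/353812005] → run B
t=7: vr[A=2048/423 B=1870/423 C=2173952/540171 D=1693359104/353812005 F=2173952/540171 H=2173952/540171] → run C
t=8: vr[A=2048/423 B=1870/423 C=2607104/540171 D=1693359104/353812005 F=2173952/540171 H=2173952/540171] → run F
t=9: vr[A=2048/423 B=1870/423 C=2607104/540171 D=1693359104/353812005 F=7338039296/1685873691 H=2173952/540171] → run H
t=10: vr[A=2048/423 B=1870/423 C=2607104/540171 D=1693359104/353812005 F=7338039296/1685873691 H=2714123/540171] → run F
t=11: vr[A=2048/423 B=1870/423 C=2607104/540171 D=1693359104/353812005 F=7891174400/1685873691 H=2714123/540171] → run B
t=12: vr[A=2048/423 C=2607104/540171 D=1693359104/353812005 F=7891174400/1685873691 H=2714123/540171] → run F
t=13: vr[A=2048/423 C=2607104/540171 D=1693359104/353812005 F=8444309504/1685873691 H=2714123/540171] → run D
t=14: vr[A=2048/423 C=2607104/540171 D=2246494208/353812005 F=8444309504/1685873691 H=2714123/540171] → run C
t=15: vr[A=2048/423 D=2246494208/353812005 F=8444309504/1685873691 H=2714123/540171] → run A
t=16: vr[A=1024/141 D=2246494208/353812005 F=8444309504/1685873691 H=2714123/540171] → run F
t=17: vr[A=1024/141 D=2246494208/353812005 F=8997444608/1685873691 H=2714123/540171] → run H
t=18: vr[A=1024/141 D=2246494208/353812005 F=8997444608/1685873691 H=3254294/540171] → run F
t=19: vr[A=1024/141 D=2246494208/353812005 H=3254294/540171] → run H
t=20: vr[A=1024/141 D=2246494208/353812005 H=3794465/540171] → run D
t=21: vr[A=1024/141 D=2799629312/353812005 H=3794465/540171] → run H
t=22: vr[A=1024/141 D=2799629312/353812005 H=4334636/540171] → run A
t=23: vr[A=4096/423 D=2799629312/353812005 H=4334636/540171] → run D
t=24: vr[A=4096/423 D=3352764416/353812005 H=4334636/540171] → run H
t=25: vr[A=4096/423 D=3352764416/353812005 H=4874807/540171] → run H
t=26: vr[A=4096/423 D=3352764416/353812005] → run D
t=27: vr[A=4096/423 D=781179904/70762401] → run A
t=28: vr[A=5120/423 D=781179904/70762401] → run D
t=29: vr[A=5120/423 D=4459034624/353812005] → run A
t=30: vr[A=2048/141 D=4459034624/353812005] → run D
t=31: vr[A=2048/141 D=5012169728/353812005] → run D
t=32: vr[A=2048/141] → run A
t=33: vr[A=7168/423] → run A
t=34: (idle)
t=35: (idle)
t=36: (idle)
t=37: (idle)
t=38: (idle)
t=39: (idle)
t=40: (idle)

completion order = B, C, F, H, D, A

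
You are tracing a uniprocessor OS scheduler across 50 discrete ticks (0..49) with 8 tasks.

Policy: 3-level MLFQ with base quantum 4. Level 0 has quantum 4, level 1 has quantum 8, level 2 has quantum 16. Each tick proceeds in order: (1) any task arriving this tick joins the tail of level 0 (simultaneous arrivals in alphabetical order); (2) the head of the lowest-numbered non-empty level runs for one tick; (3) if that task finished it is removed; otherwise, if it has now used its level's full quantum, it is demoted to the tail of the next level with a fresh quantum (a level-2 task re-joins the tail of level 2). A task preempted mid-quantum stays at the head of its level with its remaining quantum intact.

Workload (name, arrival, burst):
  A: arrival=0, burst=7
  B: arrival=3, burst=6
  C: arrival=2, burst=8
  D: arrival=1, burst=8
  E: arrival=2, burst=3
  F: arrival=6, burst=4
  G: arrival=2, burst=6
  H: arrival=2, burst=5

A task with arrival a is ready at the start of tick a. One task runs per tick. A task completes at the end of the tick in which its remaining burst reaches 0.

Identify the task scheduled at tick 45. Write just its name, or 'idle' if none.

running at tick 45 = B

t=0: L0/L1/L2 = A/-/- → run A
t=1: L0/L1/L2 = AD/-/- → run A
t=2: L0/L1/L2 = ADCEGH/-/- → run A
t=3: L0/L1/L2 = ADCEGHB/-/- → run A
t=4: L0/L1/L2 = DCEGHB/A/- → run D
t=5: L0/L1/L2 = DCEGHB/A/- → run D
t=6: L0/L1/L2 = DCEGHBF/A/- → run D
t=7: L0/L1/L2 = DCEGHBF/A/- → run D
t=8: L0/L1/L2 = CEGHBF/AD/- → run C
t=9: L0/L1/L2 = CEGHBF/AD/- → run C
t=10: L0/L1/L2 = CEGHBF/AD/- → run C
t=11: L0/L1/L2 = CEGHBF/AD/- → run C
t=12: L0/L1/L2 = EGHBF/ADC/- → run E
t=13: L0/L1/L2 = EGHBF/ADC/- → run E
t=14: L0/L1/L2 = EGHBF/ADC/- → run E
t=15: L0/L1/L2 = GHBF/ADC/- → run G
t=16: L0/L1/L2 = GHBF/ADC/- → run G
t=17: L0/L1/L2 = GHBF/ADC/- → run G
t=18: L0/L1/L2 = GHBF/ADC/- → run G
t=19: L0/L1/L2 = HBF/ADCG/- → run H
t=20: L0/L1/L2 = HBF/ADCG/- → run H
t=21: L0/L1/L2 = HBF/ADCG/- → run H
t=22: L0/L1/L2 = HBF/ADCG/- → run H
t=23: L0/L1/L2 = BF/ADCGH/- → run B
t=24: L0/L1/L2 = BF/ADCGH/- → run B
t=25: L0/L1/L2 = BF/ADCGH/- → run B
t=26: L0/L1/L2 = BF/ADCGH/- → run B
t=27: L0/L1/L2 = F/ADCGHB/- → run F
t=28: L0/L1/L2 = F/ADCGHB/- → run F
t=29: L0/L1/L2 = F/ADCGHB/- → run F
t=30: L0/L1/L2 = F/ADCGHB/- → run F
t=31: L0/L1/L2 = -/ADCGHB/- → run A
t=32: L0/L1/L2 = -/ADCGHB/- → run A
t=33: L0/L1/L2 = -/ADCGHB/- → run A
t=34: L0/L1/L2 = -/DCGHB/- → run D
t=35: L0/L1/L2 = -/DCGHB/- → run D
t=36: L0/L1/L2 = -/DCGHB/- → run D
t=37: L0/L1/L2 = -/DCGHB/- → run D
t=38: L0/L1/L2 = -/CGHB/- → run C
t=39: L0/L1/L2 = -/CGHB/- → run C
t=40: L0/L1/L2 = -/CGHB/- → run C
t=41: L0/L1/L2 = -/CGHB/- → run C
t=42: L0/L1/L2 = -/GHB/- → run G
t=43: L0/L1/L2 = -/GHB/- → run G
t=44: L0/L1/L2 = -/HB/- → run H
t=45: L0/L1/L2 = -/B/- → run B
t=46: L0/L1/L2 = -/B/- → run B
t=47: (idle)
t=48: (idle)
t=49: (idle)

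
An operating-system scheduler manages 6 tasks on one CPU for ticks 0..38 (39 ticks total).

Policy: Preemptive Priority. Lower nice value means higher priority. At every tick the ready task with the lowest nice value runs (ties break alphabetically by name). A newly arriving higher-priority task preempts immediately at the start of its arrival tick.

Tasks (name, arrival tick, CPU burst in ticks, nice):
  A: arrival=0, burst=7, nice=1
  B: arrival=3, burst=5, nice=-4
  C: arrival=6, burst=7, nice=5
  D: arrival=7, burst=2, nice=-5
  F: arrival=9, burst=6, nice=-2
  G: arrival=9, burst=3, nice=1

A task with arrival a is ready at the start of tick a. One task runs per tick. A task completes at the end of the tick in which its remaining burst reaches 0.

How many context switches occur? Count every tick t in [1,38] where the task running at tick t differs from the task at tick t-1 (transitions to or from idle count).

t=0: ready={A} → run A
t=1: ready={A} → run A
t=2: ready={A} → run A
t=3: ready={A,B} → run B
t=4: ready={A,B} → run B
t=5: ready={A,B} → run B
t=6: ready={A,B,C} → run B
t=7: ready={A,B,C,D} → run D
t=8: ready={A,B,C,D} → run D
t=9: ready={A,B,C,F,G} → run B
t=10: ready={A,C,F,G} → run F
t=11: ready={A,C,F,G} → run F
t=12: ready={A,C,F,G} → run F
t=13: ready={A,C,F,G} → run F
t=14: ready={A,C,F,G} → run F
t=15: ready={A,C,F,G} → run F
t=16: ready={A,C,G} → run A
t=17: ready={A,C,G} → run A
t=18: ready={A,C,G} → run A
t=19: ready={A,C,G} → run A
t=20: ready={C,G} → run G
t=21: ready={C,G} → run G
t=22: ready={C,G} → run G
t=23: ready={C} → run C
t=24: ready={C} → run C
t=25: ready={C} → run C
t=26: ready={C} → run C
t=27: ready={C} → run C
t=28: ready={C} → run C
t=29: ready={C} → run C
t=30: (idle)
t=31: (idle)
t=32: (idle)
t=33: (idle)
t=34: (idle)
t=35: (idle)
t=36: (idle)
t=37: (idle)
t=38: (idle)

context switches = 8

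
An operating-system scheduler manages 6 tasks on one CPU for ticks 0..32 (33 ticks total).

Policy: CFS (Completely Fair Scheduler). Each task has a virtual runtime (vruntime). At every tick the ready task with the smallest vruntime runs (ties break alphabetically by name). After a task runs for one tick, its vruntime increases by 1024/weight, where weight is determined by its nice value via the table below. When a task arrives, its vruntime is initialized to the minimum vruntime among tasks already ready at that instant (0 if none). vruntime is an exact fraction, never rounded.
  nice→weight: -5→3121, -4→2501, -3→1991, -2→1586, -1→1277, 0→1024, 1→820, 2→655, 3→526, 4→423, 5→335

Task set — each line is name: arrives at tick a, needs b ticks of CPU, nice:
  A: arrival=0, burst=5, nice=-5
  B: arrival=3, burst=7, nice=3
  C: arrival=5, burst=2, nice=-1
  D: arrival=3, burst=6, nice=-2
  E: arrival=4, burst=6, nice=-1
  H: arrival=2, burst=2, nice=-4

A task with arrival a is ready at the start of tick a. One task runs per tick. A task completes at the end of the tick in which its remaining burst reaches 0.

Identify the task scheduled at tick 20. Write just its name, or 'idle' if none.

running at tick 20 = E

t=0: vr[A=0] → run A
t=1: vr[A=1024/3121] → run A
t=2: vr[A=2048/3121 H=2048/3121] → run A
t=3: vr[A=3072/3121 B=2048/3121 D=2048/3121 H=2048/3121] → run B
t=4: vr[A=3072/3121 B=2136576/820823 D=2048/3121 E=2048/3121 H=2048/3121] → run D
t=5: vr[A=3072/3121 B=2136576/820823 C=2048/3121 D=3222016/2474953 E=2048/3121 H=2048/3121] → run C
t=6: vr[A=3072/3121 B=2136576/820823 C=5811200/3985517 D=3222016/2474953 E=2048/3121 H=2048/3121] → run E
t=7: vr[A=3072/3121 B=2136576/820823 C=5811200/3985517 D=3222016/2474953 E=5811200/3985517 H=2048/3121] → run H
t=8: vr[A=3072/3121 B=2136576/820823 C=5811200/3985517 D=3222016/2474953 E=5811200/3985517 H=8317952/7805621] → run A
t=9: vr[A=4096/3121 B=2136576/820823 C=5811200/3985517 D=3222016/2474953 E=5811200/3985517 H=8317952/7805621] → run H
t=10: vr[A=4096/3121 B=2136576/820823 C=5811200/3985517 D=3222016/2474953 E=5811200/3985517] → run D
t=11: vr[A=4096/3121 B=2136576/820823 C=5811200/3985517 D=4819968/2474953 E=5811200/3985517] → run A
t=12: vr[B=2136576/820823 C=5811200/3985517 D=4819968/2474953 E=5811200/3985517] → run C
t=13: vr[B=2136576/820823 D=4819968/2474953 E=5811200/3985517] → run E
t=14: vr[B=2136576/820823 D=4819968/2474953 E=9007104/3985517] → run D
t=15: vr[B=2136576/820823 D=6417920/2474953 E=9007104/3985517] → run E
t=16: vr[B=2136576/820823 D=6417920/2474953 E=12203008/3985517] → run D
t=17: vr[B=2136576/820823 D=8015872/2474953 E=12203008/3985517] → run B
t=18: vr[B=3734528/820823 D=8015872/2474953 E=12203008/3985517] → run E
t=19: vr[B=3734528/820823 D=8015872/2474953 E=15398912/3985517] → run D
t=20: vr[B=3734528/820823 D=9613824/2474953 E=15398912/3985517] → run E
t=21: vr[B=3734528/820823 D=9613824/2474953 E=18594816/3985517] → run D
t=22: vr[B=3734528/820823 E=18594816/3985517] → run B
t=23: vr[B=5332480/820823 E=18594816/3985517] → run E
t=24: vr[B=5332480/820823] → run B
t=25: vr[B=6930432/820823] → run B
t=26: vr[B=8528384/820823] → run B
t=27: vr[B=10126336/820823] → run B
t=28: (idle)
t=29: (idle)
t=30: (idle)
t=31: (idle)
t=32: (idle)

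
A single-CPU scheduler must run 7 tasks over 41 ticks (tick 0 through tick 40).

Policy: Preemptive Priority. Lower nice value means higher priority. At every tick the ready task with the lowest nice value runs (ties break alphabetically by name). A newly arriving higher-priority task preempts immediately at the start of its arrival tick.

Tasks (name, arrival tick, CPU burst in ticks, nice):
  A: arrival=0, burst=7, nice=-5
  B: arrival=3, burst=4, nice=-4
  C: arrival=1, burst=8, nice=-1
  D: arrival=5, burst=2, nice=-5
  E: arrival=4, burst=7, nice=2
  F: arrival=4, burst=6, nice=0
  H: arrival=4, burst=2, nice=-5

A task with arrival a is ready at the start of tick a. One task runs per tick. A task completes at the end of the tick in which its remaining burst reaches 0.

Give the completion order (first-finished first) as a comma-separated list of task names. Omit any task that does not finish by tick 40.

t=0: ready={A} → run A
t=1: ready={A,C} → run A
t=2: ready={A,C} → run A
t=3: ready={A,B,C} → run A
t=4: ready={A,B,C,E,F,H} → run A
t=5: ready={A,B,C,D,E,F,H} → run A
t=6: ready={A,B,C,D,E,F,H} → run A
t=7: ready={B,C,D,E,F,H} → run D
t=8: ready={B,C,D,E,F,H} → run D
t=9: ready={B,C,E,F,H} → run H
t=10: ready={B,C,E,F,H} → run H
t=11: ready={B,C,E,F} → run B
t=12: ready={B,C,E,F} → run B
t=13: ready={B,C,E,F} → run B
t=14: ready={B,C,E,F} → run B
t=15: ready={C,E,F} → run C
t=16: ready={C,E,F} → run C
t=17: ready={C,E,F} → run C
t=18: ready={C,E,F} → run C
t=19: ready={C,E,F} → run C
t=20: ready={C,E,F} → run C
t=21: ready={C,E,F} → run C
t=22: ready={C,E,F} → run C
t=23: ready={E,F} → run F
t=24: ready={E,F} → run F
t=25: ready={E,F} → run F
t=26: ready={E,F} → run F
t=27: ready={E,F} → run F
t=28: ready={E,F} → run F
t=29: ready={E} → run E
t=30: ready={E} → run E
t=31: ready={E} → run E
t=32: ready={E} → run E
t=33: ready={E} → run E
t=34: ready={E} → run E
t=35: ready={E} → run E
t=36: (idle)
t=37: (idle)
t=38: (idle)
t=39: (idle)
t=40: (idle)

completion order = A, D, H, B, C, F, E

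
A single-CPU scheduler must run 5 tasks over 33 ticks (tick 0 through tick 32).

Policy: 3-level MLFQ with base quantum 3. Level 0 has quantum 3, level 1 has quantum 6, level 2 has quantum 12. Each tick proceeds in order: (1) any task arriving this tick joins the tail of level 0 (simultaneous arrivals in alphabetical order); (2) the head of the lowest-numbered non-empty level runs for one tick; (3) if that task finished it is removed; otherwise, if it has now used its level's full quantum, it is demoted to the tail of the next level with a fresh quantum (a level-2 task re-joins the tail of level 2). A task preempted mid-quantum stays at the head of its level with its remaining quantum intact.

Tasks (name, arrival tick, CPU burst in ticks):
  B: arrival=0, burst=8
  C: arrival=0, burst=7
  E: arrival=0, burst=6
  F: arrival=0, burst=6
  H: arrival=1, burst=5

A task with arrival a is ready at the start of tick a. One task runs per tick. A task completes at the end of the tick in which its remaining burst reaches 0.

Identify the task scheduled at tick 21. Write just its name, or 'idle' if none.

t=0: L0/L1/L2 = BCEF/-/- → run B
t=1: L0/L1/L2 = BCEFH/-/- → run B
t=2: L0/L1/L2 = BCEFH/-/- → run B
t=3: L0/L1/L2 = CEFH/B/- → run C
t=4: L0/L1/L2 = CEFH/B/- → run C
t=5: L0/L1/L2 = CEFH/B/- → run C
t=6: L0/L1/L2 = EFH/BC/- → run E
t=7: L0/L1/L2 = EFH/BC/- → run E
t=8: L0/L1/L2 = EFH/BC/- → run E
t=9: L0/L1/L2 = FH/BCE/- → run F
t=10: L0/L1/L2 = FH/BCE/- → run F
t=11: L0/L1/L2 = FH/BCE/- → run F
t=12: L0/L1/L2 = H/BCEF/- → run H
t=13: L0/L1/L2 = H/BCEF/- → run H
t=14: L0/L1/L2 = H/BCEF/- → run H
t=15: L0/L1/L2 = -/BCEFH/- → run B
t=16: L0/L1/L2 = -/BCEFH/- → run B
t=17: L0/L1/L2 = -/BCEFH/- → run B
t=18: L0/L1/L2 = -/BCEFH/- → run B
t=19: L0/L1/L2 = -/BCEFH/- → run B
t=20: L0/L1/L2 = -/CEFH/- → run C
t=21: L0/L1/L2 = -/CEFH/- → run C
t=22: L0/L1/L2 = -/CEFH/- → run C
t=23: L0/L1/L2 = -/CEFH/- → run C
t=24: L0/L1/L2 = -/EFH/- → run E
t=25: L0/L1/L2 = -/EFH/- → run E
t=26: L0/L1/L2 = -/EFH/- → run E
t=27: L0/L1/L2 = -/FH/- → run F
t=28: L0/L1/L2 = -/FH/- → run F
t=29: L0/L1/L2 = -/FH/- → run F
t=30: L0/L1/L2 = -/H/- → run H
t=31: L0/L1/L2 = -/H/- → run H
t=32: (idle)

running at tick 21 = C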